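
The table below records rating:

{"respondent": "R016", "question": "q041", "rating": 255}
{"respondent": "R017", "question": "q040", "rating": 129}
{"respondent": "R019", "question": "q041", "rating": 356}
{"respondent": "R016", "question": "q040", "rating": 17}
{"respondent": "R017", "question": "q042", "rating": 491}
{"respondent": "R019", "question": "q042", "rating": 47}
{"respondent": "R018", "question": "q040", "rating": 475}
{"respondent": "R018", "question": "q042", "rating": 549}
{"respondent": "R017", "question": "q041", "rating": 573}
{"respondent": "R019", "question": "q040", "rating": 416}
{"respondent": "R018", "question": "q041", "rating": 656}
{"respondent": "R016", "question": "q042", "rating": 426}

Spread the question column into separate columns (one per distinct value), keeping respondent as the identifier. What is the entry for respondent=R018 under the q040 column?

475

Wide layout: rows indexed by respondent, columns are the 3 distinct question values (q041, q040, q042).
Cell (respondent=R018, question=q040) draws from the long row where respondent=R018 and question=q040, which has rating=475.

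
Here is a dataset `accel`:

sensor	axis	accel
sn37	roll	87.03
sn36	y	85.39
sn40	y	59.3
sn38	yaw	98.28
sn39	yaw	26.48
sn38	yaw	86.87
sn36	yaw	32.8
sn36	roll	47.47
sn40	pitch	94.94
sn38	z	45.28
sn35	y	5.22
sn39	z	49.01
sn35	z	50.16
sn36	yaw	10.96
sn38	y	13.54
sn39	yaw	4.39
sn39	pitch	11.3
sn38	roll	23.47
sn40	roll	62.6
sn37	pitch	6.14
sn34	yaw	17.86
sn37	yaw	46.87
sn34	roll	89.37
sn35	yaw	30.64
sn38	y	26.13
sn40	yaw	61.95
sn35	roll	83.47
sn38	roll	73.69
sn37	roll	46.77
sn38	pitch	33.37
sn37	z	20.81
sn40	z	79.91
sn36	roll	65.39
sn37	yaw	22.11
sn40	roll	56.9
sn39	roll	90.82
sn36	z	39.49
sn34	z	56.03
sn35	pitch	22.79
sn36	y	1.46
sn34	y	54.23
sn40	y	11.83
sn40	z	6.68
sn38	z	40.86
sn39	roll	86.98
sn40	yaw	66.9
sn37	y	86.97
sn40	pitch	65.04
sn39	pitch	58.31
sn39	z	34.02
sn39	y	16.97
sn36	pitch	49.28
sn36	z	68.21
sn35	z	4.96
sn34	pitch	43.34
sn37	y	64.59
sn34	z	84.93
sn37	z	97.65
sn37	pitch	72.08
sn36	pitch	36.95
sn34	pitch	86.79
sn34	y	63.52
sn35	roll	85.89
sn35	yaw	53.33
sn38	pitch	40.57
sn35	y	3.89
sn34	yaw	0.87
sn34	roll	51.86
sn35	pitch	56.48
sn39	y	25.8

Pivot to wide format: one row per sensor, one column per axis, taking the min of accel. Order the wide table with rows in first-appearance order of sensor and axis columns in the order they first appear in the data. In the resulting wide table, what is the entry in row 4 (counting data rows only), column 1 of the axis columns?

23.47

With rows in first-appearance order of sensor, row 4 is sensor=sn38. axis columns in first-appearance order: roll, y, yaw, pitch, z; column 1 is roll.
Long rows with sensor=sn38, axis=roll: min(23.47, 73.69) = 23.47.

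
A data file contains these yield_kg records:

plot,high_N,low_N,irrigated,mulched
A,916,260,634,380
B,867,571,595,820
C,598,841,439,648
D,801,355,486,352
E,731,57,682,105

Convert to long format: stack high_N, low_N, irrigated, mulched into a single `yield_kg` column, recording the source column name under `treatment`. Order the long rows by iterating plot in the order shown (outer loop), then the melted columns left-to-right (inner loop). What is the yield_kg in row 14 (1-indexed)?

20 rows total (5 × 4). Row 14: index ⌊(14-1)/4⌋ = 3 into plot → D; (14-1) mod 4 = 1 into the melted columns → low_N.
So row 14 is (D, low_N, 355); yield_kg = 355.

355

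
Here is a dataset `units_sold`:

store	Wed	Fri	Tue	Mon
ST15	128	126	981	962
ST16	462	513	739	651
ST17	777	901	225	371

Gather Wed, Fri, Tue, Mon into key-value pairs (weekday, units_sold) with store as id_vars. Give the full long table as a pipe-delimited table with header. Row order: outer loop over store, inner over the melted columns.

Each (store, column) pair becomes one row: 3 × 4 = 12 rows.
For example, (ST15, Wed) → units_sold=128.

| store | weekday | units_sold |
| ST15 | Wed | 128 |
| ST15 | Fri | 126 |
| ST15 | Tue | 981 |
| ST15 | Mon | 962 |
| ST16 | Wed | 462 |
| ST16 | Fri | 513 |
| ST16 | Tue | 739 |
| ST16 | Mon | 651 |
| ST17 | Wed | 777 |
| ST17 | Fri | 901 |
| ST17 | Tue | 225 |
| ST17 | Mon | 371 |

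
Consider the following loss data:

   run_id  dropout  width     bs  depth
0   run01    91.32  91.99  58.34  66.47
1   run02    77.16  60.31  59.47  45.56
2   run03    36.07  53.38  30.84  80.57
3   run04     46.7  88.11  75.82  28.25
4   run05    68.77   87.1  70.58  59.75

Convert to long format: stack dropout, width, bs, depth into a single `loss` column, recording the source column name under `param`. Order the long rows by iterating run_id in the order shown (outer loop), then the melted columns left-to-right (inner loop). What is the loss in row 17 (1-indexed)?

20 rows total (5 × 4). Row 17: index ⌊(17-1)/4⌋ = 4 into run_id → run05; (17-1) mod 4 = 0 into the melted columns → dropout.
So row 17 is (run05, dropout, 68.77); loss = 68.77.

68.77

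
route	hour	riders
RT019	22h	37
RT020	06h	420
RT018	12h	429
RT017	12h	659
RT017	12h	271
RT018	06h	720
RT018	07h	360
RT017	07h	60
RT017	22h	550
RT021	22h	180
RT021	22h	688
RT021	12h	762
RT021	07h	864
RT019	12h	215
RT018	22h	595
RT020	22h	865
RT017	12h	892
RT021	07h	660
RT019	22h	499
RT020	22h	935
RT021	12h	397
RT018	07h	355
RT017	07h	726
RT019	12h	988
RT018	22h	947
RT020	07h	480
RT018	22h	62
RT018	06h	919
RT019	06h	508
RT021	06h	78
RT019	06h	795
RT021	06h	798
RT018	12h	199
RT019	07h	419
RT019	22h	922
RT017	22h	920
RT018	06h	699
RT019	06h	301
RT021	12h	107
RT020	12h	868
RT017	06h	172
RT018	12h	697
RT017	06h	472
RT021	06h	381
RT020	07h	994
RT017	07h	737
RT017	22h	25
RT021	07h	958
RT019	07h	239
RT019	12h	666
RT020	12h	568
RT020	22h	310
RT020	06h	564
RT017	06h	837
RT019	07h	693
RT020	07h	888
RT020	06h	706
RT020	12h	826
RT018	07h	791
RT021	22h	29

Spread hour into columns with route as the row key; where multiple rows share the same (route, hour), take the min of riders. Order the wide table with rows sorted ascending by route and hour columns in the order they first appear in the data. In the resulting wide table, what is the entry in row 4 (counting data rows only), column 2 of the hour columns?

420

With rows sorted ascending by route, row 4 is route=RT020. hour columns in first-appearance order: 22h, 06h, 12h, 07h; column 2 is 06h.
Long rows with route=RT020, hour=06h: min(420, 564, 706) = 420.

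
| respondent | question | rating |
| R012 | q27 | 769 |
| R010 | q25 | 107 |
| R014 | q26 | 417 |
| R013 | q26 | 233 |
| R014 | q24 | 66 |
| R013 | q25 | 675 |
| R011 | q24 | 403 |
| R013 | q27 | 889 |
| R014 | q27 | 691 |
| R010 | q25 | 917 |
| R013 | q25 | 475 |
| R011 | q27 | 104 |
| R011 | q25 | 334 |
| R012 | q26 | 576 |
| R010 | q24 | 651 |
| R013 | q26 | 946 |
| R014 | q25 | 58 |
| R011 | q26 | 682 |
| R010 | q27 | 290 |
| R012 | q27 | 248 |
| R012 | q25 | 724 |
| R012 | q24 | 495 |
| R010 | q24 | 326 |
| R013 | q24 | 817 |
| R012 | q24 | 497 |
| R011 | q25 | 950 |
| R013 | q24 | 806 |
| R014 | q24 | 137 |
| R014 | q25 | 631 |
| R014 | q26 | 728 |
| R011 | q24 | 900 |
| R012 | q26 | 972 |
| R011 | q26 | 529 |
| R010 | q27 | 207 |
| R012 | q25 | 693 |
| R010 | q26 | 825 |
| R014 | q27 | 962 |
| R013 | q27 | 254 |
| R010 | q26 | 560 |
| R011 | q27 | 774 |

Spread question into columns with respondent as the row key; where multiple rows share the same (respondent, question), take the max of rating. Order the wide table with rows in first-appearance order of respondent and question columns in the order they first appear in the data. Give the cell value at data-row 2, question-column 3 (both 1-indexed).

825

With rows in first-appearance order of respondent, row 2 is respondent=R010. question columns in first-appearance order: q27, q25, q26, q24; column 3 is q26.
Long rows with respondent=R010, question=q26: max(825, 560) = 825.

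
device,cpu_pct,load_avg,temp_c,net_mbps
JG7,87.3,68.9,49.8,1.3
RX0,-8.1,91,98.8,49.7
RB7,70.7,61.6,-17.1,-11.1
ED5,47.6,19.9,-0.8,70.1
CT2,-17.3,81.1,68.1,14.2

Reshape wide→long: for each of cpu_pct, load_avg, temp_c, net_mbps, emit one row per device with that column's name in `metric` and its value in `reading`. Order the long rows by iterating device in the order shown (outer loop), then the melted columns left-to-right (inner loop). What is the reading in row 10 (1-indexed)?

61.6

20 rows total (5 × 4). Row 10: index ⌊(10-1)/4⌋ = 2 into device → RB7; (10-1) mod 4 = 1 into the melted columns → load_avg.
So row 10 is (RB7, load_avg, 61.6); reading = 61.6.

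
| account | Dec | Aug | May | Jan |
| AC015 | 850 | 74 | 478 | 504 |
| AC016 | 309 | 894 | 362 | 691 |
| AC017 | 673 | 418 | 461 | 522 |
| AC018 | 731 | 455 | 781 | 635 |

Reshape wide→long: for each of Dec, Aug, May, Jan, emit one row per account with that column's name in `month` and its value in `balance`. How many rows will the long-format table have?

16

4 account values × 4 melted columns = 16 rows.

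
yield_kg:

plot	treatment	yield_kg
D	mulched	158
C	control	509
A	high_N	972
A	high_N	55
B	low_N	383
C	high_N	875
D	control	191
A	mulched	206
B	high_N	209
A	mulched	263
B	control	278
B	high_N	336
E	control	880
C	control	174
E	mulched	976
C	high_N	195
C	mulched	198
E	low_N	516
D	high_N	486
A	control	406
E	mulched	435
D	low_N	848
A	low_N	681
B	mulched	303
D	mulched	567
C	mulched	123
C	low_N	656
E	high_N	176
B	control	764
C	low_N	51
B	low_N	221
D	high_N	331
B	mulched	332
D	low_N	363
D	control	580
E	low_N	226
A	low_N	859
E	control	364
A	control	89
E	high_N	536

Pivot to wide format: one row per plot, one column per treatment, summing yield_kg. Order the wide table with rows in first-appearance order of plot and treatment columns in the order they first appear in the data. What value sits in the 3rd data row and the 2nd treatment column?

With rows in first-appearance order of plot, row 3 is plot=A. treatment columns in first-appearance order: mulched, control, high_N, low_N; column 2 is control.
Long rows with plot=A, treatment=control: 406 + 89 = 495.

495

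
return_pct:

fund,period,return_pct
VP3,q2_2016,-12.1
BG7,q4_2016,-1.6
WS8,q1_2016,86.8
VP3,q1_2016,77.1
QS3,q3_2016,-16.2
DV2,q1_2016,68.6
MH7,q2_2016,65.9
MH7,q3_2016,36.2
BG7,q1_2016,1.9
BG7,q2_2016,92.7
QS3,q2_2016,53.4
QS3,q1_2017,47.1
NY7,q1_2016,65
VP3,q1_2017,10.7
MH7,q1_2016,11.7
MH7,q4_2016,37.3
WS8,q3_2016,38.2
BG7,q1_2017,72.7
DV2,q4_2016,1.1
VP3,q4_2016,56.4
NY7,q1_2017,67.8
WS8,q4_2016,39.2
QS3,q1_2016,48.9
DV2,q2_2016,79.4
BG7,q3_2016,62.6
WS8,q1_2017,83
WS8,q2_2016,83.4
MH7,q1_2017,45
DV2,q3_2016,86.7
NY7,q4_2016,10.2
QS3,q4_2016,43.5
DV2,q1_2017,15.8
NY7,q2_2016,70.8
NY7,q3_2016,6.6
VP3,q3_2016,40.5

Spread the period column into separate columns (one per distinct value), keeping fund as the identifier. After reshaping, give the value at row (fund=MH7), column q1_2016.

11.7

Wide layout: rows indexed by fund, columns are the 5 distinct period values (q2_2016, q4_2016, q1_2016, q3_2016, q1_2017).
Cell (fund=MH7, period=q1_2016) draws from the long row where fund=MH7 and period=q1_2016, which has return_pct=11.7.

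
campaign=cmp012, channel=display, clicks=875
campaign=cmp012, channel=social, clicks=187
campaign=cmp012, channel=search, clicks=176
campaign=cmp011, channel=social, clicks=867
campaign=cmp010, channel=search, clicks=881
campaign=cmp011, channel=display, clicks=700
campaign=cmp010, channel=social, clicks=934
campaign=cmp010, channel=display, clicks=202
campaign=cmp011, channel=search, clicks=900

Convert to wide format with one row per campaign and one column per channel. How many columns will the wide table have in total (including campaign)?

1 column for campaign plus 3 distinct channel values → 4 columns.

4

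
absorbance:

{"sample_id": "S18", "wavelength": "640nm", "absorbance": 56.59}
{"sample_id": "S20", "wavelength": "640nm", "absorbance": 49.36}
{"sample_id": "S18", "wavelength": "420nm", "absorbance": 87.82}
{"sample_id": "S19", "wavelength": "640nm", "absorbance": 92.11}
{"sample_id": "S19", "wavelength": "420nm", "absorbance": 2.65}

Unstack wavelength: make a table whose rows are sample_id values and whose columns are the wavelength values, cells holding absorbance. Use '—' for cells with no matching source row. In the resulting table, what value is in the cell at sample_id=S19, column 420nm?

2.65

The long row with sample_id=S19, wavelength=420nm has absorbance=2.65.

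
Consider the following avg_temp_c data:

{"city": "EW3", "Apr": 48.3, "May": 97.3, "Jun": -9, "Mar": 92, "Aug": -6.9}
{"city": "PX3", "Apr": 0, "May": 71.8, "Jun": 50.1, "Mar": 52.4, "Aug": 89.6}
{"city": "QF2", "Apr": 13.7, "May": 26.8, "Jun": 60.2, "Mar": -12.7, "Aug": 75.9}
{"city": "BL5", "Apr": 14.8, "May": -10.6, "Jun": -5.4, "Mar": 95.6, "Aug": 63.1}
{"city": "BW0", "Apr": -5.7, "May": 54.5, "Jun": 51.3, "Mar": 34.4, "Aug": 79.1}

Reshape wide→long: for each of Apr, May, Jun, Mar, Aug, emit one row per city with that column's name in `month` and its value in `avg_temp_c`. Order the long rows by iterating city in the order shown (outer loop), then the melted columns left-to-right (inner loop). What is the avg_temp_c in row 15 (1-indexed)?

75.9

25 rows total (5 × 5). Row 15: index ⌊(15-1)/5⌋ = 2 into city → QF2; (15-1) mod 5 = 4 into the melted columns → Aug.
So row 15 is (QF2, Aug, 75.9); avg_temp_c = 75.9.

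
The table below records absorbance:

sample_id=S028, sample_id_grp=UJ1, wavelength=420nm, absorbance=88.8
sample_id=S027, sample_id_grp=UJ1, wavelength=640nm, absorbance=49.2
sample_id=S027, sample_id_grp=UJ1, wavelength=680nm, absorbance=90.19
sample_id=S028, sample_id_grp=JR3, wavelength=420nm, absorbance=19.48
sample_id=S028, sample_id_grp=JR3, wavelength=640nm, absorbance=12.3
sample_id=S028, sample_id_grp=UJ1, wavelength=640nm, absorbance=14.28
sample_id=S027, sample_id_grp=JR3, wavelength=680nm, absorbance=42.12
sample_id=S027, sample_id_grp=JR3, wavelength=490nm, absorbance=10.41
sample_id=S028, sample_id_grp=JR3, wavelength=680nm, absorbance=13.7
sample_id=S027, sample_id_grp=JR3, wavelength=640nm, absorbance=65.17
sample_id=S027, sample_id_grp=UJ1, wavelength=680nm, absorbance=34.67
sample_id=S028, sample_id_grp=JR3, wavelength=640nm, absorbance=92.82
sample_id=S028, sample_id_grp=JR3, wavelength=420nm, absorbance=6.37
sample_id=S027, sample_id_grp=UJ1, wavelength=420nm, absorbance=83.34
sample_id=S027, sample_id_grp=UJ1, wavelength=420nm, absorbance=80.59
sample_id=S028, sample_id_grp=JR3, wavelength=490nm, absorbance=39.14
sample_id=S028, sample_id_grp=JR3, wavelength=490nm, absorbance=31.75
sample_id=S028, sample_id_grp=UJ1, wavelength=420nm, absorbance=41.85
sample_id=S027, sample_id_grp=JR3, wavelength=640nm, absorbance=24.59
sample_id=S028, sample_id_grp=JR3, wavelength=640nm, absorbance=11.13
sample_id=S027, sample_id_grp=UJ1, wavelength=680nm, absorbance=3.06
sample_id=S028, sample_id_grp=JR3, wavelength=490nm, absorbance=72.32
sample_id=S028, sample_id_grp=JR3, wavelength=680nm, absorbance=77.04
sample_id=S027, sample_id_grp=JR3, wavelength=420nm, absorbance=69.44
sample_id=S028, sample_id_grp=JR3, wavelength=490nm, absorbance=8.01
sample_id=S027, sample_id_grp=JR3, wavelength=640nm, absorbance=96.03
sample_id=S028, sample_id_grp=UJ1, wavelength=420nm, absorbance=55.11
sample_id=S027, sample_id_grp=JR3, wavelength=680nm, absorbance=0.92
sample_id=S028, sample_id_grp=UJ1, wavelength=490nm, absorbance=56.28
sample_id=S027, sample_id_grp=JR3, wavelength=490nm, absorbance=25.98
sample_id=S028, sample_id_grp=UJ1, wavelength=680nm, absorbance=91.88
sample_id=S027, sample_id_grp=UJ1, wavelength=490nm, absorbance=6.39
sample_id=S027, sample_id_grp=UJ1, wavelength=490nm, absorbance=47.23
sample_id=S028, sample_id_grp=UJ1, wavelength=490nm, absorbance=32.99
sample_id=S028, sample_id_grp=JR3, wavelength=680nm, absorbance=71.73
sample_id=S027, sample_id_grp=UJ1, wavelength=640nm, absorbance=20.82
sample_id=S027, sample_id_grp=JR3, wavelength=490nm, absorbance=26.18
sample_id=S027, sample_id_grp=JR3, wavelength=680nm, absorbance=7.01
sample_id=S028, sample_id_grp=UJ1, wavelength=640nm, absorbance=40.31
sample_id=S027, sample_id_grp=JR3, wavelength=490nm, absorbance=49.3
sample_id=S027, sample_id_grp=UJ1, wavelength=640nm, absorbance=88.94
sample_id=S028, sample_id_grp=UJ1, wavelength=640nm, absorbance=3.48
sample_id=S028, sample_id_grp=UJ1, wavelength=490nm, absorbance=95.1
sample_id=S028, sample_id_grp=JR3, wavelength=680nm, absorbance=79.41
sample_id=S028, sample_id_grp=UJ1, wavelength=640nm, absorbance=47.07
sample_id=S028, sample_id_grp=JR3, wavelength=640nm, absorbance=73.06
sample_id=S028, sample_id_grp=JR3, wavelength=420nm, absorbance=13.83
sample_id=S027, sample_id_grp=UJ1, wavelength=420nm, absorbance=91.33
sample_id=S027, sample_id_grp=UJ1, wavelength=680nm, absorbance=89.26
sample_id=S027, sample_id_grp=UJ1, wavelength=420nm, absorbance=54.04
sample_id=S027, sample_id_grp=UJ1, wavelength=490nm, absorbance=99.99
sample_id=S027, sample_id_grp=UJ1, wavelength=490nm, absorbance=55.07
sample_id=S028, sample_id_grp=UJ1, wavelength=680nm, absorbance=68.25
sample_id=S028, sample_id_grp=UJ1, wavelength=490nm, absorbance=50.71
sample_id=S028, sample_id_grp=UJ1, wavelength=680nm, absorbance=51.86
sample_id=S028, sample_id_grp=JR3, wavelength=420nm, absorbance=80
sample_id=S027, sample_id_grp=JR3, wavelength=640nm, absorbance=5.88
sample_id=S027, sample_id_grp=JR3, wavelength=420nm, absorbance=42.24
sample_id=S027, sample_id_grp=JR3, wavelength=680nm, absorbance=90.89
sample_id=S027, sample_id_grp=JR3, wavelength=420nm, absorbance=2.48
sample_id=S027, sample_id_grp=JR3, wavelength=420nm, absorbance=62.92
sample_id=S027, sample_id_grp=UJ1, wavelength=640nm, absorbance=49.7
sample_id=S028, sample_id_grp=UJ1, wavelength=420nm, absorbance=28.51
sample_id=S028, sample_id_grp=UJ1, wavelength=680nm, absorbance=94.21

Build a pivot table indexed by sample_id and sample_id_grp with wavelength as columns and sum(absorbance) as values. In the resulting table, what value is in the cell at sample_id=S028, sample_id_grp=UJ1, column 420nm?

Rows with sample_id=S028, sample_id_grp=UJ1 and wavelength=420nm: absorbance values are 88.8, 41.85, 55.11, 28.51.
88.8 + 41.85 + 55.11 + 28.51 = 214.27.

214.27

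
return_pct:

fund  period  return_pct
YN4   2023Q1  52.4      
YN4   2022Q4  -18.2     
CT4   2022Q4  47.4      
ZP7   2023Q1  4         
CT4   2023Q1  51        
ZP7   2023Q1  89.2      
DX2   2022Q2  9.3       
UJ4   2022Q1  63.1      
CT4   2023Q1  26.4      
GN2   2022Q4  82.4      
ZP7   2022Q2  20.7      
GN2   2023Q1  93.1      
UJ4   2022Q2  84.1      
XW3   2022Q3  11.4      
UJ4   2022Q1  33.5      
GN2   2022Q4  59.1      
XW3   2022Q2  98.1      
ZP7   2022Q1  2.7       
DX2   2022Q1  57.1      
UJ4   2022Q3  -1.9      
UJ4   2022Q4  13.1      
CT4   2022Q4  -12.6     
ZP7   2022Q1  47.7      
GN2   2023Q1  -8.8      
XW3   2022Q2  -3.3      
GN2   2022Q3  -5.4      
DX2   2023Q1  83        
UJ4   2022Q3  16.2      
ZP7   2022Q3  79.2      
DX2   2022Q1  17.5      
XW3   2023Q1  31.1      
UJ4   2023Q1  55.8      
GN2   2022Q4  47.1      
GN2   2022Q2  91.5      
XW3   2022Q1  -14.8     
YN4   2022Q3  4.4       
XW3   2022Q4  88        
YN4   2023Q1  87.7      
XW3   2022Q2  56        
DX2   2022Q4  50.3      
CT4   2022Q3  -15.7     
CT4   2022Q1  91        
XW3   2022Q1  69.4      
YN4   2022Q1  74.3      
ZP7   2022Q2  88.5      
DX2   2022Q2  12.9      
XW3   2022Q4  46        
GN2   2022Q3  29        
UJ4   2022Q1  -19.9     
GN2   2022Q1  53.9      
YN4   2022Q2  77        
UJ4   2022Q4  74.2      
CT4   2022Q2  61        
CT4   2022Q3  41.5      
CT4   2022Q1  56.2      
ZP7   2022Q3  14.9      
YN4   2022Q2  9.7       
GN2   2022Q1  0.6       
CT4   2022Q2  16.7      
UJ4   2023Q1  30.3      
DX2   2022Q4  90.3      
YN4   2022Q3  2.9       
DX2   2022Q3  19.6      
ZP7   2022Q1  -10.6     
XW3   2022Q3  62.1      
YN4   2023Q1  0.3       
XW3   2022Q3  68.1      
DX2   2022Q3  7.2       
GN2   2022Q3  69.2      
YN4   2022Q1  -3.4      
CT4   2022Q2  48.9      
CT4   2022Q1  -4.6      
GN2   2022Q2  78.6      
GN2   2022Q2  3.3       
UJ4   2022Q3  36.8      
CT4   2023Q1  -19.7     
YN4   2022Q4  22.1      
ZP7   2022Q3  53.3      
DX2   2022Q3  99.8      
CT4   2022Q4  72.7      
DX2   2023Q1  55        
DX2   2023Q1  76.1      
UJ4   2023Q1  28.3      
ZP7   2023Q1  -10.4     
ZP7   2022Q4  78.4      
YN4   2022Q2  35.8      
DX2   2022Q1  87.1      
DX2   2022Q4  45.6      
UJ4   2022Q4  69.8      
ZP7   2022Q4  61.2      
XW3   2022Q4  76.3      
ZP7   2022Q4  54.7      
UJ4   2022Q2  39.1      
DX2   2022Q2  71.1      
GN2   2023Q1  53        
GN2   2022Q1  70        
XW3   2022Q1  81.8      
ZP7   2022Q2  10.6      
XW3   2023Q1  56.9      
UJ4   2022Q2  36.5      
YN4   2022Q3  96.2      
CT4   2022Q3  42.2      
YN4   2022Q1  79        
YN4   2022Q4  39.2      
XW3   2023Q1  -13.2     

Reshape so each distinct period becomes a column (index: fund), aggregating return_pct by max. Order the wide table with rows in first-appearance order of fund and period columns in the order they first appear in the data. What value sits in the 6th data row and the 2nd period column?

82.4

With rows in first-appearance order of fund, row 6 is fund=GN2. period columns in first-appearance order: 2023Q1, 2022Q4, 2022Q2, 2022Q1, 2022Q3; column 2 is 2022Q4.
Long rows with fund=GN2, period=2022Q4: max(82.4, 59.1, 47.1) = 82.4.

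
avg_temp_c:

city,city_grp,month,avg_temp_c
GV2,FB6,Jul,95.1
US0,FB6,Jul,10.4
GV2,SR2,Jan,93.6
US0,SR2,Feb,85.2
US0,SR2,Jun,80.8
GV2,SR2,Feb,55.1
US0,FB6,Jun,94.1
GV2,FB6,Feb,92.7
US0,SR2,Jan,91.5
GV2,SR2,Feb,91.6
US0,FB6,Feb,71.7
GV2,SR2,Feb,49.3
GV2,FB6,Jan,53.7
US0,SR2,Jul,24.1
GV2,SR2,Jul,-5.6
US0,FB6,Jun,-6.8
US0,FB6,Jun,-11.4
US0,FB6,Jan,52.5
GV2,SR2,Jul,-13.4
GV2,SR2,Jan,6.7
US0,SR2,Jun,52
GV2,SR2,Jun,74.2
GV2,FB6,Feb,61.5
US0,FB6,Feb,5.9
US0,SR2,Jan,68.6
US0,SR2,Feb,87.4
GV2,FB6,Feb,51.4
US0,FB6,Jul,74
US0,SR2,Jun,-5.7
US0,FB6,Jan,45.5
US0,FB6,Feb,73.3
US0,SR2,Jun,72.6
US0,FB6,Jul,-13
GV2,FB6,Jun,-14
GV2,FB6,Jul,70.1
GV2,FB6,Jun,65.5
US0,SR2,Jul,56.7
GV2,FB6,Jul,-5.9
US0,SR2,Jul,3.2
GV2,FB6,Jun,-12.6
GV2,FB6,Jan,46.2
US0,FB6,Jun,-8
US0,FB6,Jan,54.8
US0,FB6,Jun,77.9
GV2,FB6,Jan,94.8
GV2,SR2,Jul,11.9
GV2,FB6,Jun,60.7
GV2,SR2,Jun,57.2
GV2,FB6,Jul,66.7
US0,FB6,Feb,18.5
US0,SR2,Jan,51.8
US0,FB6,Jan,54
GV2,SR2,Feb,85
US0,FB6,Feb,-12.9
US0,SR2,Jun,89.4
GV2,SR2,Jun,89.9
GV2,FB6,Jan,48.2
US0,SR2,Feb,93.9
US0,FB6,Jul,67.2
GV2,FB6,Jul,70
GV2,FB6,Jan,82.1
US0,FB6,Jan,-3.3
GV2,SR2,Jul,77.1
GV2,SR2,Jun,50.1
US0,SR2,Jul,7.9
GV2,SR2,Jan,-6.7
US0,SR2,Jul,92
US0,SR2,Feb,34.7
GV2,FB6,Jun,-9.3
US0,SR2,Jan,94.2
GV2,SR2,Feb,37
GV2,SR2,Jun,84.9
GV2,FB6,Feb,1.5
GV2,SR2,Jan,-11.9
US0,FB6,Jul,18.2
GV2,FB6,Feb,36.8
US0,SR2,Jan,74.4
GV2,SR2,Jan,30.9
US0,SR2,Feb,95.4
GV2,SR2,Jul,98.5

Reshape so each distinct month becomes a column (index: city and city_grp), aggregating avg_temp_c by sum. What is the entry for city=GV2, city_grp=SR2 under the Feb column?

Rows with city=GV2, city_grp=SR2 and month=Feb: avg_temp_c values are 55.1, 91.6, 49.3, 85, 37.
55.1 + 91.6 + 49.3 + 85 + 37 = 318.

318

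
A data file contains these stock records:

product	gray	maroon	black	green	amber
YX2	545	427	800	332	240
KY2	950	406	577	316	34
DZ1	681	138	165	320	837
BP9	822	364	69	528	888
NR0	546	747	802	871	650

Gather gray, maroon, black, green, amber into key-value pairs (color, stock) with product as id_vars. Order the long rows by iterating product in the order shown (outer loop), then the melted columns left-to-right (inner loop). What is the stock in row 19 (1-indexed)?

528

25 rows total (5 × 5). Row 19: index ⌊(19-1)/5⌋ = 3 into product → BP9; (19-1) mod 5 = 3 into the melted columns → green.
So row 19 is (BP9, green, 528); stock = 528.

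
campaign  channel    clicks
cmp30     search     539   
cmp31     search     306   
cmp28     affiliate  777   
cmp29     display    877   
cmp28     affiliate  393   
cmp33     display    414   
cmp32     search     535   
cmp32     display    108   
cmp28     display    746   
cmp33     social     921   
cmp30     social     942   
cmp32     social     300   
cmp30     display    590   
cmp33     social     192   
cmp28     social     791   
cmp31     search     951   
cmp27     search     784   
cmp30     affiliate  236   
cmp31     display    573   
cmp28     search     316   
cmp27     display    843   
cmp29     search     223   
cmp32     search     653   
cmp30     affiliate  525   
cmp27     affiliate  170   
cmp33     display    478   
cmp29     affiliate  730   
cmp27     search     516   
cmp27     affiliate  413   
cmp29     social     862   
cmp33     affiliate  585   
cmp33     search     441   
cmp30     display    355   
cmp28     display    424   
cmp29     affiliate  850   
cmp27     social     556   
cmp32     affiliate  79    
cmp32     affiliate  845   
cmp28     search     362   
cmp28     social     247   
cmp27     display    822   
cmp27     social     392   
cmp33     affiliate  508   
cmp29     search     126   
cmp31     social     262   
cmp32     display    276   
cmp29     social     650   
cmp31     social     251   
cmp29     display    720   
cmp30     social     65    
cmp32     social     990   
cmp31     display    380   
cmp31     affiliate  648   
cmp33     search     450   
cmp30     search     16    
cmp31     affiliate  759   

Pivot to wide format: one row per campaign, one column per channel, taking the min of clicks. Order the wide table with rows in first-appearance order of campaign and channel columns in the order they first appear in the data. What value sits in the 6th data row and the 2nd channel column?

With rows in first-appearance order of campaign, row 6 is campaign=cmp32. channel columns in first-appearance order: search, affiliate, display, social; column 2 is affiliate.
Long rows with campaign=cmp32, channel=affiliate: min(79, 845) = 79.

79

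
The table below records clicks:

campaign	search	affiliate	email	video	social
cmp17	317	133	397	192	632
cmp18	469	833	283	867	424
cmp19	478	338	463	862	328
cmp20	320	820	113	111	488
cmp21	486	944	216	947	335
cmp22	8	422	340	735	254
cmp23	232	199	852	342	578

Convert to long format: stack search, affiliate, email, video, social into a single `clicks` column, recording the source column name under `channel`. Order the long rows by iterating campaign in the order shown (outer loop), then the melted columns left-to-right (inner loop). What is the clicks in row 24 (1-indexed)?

35 rows total (7 × 5). Row 24: index ⌊(24-1)/5⌋ = 4 into campaign → cmp21; (24-1) mod 5 = 3 into the melted columns → video.
So row 24 is (cmp21, video, 947); clicks = 947.

947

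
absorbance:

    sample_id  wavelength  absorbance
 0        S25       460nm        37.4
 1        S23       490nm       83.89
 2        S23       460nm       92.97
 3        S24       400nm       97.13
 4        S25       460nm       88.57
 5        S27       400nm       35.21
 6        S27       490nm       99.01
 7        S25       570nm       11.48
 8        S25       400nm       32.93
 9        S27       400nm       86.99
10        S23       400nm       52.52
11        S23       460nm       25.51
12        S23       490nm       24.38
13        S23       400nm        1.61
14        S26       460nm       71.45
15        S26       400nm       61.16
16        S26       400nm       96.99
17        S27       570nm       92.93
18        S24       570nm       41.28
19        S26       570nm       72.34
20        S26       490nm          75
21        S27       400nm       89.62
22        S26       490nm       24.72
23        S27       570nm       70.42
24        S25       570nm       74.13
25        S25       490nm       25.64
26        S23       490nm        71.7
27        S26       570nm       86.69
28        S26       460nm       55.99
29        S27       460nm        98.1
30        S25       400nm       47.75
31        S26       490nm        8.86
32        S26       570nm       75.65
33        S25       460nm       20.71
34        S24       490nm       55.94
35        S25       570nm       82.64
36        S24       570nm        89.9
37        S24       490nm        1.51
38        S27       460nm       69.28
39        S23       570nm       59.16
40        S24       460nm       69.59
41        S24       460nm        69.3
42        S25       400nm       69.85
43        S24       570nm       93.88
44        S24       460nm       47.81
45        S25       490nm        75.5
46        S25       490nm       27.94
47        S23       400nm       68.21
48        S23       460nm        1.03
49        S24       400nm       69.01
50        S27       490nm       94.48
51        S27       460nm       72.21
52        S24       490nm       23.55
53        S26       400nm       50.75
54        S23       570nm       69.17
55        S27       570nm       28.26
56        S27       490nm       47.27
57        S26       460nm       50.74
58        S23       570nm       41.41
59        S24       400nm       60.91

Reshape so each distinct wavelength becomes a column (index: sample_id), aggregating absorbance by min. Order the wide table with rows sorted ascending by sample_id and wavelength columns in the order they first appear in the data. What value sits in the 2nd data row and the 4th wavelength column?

41.28

With rows sorted ascending by sample_id, row 2 is sample_id=S24. wavelength columns in first-appearance order: 460nm, 490nm, 400nm, 570nm; column 4 is 570nm.
Long rows with sample_id=S24, wavelength=570nm: min(41.28, 89.9, 93.88) = 41.28.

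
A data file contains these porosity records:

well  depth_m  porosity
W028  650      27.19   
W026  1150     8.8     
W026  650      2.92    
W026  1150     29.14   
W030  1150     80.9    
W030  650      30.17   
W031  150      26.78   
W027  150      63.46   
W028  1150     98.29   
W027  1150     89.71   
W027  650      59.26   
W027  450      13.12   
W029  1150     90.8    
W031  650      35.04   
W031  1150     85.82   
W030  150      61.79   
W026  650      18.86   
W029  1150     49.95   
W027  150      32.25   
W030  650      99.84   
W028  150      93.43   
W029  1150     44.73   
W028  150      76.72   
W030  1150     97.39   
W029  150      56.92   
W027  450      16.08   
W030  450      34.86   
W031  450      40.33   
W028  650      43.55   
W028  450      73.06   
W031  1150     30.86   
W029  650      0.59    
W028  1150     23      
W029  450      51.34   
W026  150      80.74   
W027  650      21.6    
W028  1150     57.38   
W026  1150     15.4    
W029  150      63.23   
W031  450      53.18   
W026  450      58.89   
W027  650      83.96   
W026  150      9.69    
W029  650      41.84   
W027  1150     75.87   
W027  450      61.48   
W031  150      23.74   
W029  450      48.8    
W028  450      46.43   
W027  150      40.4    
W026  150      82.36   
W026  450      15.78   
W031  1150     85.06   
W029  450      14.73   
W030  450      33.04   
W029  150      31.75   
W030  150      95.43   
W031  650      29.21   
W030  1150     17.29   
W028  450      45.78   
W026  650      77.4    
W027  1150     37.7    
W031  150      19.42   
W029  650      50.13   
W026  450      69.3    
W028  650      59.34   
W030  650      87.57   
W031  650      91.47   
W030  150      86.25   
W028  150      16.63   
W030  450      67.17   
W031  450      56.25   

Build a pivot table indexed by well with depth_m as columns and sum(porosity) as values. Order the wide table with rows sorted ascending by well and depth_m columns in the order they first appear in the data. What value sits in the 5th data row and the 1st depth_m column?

217.58

With rows sorted ascending by well, row 5 is well=W030. depth_m columns in first-appearance order: 650, 1150, 150, 450; column 1 is 650.
Long rows with well=W030, depth_m=650: 30.17 + 99.84 + 87.57 = 217.58.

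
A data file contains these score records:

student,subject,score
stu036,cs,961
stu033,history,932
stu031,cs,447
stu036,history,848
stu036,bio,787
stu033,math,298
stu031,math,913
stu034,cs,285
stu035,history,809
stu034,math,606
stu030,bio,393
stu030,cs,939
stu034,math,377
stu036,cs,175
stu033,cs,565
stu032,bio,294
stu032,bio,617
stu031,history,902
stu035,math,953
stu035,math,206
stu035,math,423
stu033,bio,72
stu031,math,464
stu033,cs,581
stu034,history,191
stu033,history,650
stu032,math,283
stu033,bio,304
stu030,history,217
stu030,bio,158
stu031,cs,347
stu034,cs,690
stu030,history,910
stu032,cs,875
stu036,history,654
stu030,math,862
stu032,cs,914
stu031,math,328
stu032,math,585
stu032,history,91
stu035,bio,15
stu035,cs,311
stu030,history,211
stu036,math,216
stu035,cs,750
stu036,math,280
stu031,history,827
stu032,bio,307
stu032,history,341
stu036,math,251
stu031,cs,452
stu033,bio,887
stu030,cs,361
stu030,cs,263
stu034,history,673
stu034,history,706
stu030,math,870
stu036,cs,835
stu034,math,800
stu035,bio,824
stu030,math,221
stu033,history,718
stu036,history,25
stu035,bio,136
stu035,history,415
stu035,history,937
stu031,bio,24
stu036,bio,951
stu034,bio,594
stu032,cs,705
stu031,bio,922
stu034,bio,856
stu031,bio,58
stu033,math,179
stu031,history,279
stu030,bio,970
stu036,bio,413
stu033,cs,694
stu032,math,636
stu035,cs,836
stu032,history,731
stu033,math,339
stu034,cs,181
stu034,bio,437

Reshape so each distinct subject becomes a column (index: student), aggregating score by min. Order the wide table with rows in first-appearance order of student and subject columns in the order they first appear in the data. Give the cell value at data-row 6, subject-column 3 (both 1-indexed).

With rows in first-appearance order of student, row 6 is student=stu030. subject columns in first-appearance order: cs, history, bio, math; column 3 is bio.
Long rows with student=stu030, subject=bio: min(393, 158, 970) = 158.

158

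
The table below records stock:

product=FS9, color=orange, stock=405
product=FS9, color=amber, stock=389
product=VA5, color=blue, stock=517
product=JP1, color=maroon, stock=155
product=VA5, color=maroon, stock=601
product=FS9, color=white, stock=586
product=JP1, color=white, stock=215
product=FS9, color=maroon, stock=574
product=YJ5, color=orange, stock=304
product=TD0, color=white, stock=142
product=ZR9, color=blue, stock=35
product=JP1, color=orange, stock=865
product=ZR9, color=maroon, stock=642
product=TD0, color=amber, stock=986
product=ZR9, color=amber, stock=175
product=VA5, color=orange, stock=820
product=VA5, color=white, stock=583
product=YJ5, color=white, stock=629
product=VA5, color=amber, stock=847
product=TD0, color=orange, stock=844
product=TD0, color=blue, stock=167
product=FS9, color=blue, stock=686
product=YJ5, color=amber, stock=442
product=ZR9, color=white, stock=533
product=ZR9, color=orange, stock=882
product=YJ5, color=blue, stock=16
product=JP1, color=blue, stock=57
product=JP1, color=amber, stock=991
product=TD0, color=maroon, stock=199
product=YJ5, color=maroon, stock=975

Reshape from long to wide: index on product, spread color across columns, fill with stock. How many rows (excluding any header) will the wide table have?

6 distinct product values → 6 rows.

6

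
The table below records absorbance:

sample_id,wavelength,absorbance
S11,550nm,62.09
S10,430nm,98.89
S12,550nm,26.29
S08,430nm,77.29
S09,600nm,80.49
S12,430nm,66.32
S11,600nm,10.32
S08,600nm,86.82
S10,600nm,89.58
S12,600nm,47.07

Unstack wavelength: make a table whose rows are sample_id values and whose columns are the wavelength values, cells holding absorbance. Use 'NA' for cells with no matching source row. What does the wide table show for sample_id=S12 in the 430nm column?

66.32

The long row with sample_id=S12, wavelength=430nm has absorbance=66.32.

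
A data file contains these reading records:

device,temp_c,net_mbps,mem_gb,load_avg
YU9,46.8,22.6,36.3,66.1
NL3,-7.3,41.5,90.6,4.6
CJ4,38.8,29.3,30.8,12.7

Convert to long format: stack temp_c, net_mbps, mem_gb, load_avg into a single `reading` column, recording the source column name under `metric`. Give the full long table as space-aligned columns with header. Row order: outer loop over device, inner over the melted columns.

Each (device, column) pair becomes one row: 3 × 4 = 12 rows.
For example, (YU9, temp_c) → reading=46.8.

device  metric    reading
YU9     temp_c    46.8   
YU9     net_mbps  22.6   
YU9     mem_gb    36.3   
YU9     load_avg  66.1   
NL3     temp_c    -7.3   
NL3     net_mbps  41.5   
NL3     mem_gb    90.6   
NL3     load_avg  4.6    
CJ4     temp_c    38.8   
CJ4     net_mbps  29.3   
CJ4     mem_gb    30.8   
CJ4     load_avg  12.7   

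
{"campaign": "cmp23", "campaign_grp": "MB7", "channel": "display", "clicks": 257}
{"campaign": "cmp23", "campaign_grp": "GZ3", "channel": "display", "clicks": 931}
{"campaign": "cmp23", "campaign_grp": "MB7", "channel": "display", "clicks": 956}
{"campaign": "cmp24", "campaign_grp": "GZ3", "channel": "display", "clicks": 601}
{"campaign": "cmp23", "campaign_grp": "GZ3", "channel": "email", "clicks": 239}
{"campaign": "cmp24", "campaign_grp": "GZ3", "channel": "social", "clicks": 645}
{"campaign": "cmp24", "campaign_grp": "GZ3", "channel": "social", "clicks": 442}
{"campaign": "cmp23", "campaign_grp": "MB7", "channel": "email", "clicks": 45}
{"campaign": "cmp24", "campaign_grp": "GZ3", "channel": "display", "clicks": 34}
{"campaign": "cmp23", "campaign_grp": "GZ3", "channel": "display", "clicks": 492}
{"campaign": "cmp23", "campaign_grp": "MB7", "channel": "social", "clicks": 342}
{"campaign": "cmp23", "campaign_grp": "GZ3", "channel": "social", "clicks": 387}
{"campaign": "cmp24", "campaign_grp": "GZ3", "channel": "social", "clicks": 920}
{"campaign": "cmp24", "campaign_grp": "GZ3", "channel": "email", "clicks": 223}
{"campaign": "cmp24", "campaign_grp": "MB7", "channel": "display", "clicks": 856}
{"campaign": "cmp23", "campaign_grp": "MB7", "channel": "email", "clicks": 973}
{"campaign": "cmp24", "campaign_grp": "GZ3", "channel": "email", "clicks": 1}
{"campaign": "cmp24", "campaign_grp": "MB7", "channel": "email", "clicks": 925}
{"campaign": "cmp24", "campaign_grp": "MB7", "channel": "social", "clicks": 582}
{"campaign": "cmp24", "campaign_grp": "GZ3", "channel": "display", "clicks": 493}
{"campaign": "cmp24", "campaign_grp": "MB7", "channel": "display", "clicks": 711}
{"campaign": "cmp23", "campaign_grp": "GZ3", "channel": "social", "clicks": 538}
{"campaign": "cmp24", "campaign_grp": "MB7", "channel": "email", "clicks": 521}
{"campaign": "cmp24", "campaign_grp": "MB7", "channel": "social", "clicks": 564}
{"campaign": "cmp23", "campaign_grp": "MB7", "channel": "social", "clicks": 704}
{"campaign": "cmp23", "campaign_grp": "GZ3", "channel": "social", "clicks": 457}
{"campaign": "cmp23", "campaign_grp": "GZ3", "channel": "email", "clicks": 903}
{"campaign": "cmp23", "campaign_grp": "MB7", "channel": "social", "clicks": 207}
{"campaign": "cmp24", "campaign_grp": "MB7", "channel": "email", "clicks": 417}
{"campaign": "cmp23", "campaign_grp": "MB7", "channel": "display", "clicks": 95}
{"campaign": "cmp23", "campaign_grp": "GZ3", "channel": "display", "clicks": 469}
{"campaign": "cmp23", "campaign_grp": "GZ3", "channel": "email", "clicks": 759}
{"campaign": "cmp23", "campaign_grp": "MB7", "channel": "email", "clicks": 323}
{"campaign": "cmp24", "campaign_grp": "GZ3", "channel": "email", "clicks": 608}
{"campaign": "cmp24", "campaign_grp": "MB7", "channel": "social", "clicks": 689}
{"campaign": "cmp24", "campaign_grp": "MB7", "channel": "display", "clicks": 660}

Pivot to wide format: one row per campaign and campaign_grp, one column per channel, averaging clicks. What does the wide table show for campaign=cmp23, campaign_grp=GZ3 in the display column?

Rows with campaign=cmp23, campaign_grp=GZ3 and channel=display: clicks values are 931, 492, 469.
(931 + 492 + 469) / 3 = 630.67.

630.67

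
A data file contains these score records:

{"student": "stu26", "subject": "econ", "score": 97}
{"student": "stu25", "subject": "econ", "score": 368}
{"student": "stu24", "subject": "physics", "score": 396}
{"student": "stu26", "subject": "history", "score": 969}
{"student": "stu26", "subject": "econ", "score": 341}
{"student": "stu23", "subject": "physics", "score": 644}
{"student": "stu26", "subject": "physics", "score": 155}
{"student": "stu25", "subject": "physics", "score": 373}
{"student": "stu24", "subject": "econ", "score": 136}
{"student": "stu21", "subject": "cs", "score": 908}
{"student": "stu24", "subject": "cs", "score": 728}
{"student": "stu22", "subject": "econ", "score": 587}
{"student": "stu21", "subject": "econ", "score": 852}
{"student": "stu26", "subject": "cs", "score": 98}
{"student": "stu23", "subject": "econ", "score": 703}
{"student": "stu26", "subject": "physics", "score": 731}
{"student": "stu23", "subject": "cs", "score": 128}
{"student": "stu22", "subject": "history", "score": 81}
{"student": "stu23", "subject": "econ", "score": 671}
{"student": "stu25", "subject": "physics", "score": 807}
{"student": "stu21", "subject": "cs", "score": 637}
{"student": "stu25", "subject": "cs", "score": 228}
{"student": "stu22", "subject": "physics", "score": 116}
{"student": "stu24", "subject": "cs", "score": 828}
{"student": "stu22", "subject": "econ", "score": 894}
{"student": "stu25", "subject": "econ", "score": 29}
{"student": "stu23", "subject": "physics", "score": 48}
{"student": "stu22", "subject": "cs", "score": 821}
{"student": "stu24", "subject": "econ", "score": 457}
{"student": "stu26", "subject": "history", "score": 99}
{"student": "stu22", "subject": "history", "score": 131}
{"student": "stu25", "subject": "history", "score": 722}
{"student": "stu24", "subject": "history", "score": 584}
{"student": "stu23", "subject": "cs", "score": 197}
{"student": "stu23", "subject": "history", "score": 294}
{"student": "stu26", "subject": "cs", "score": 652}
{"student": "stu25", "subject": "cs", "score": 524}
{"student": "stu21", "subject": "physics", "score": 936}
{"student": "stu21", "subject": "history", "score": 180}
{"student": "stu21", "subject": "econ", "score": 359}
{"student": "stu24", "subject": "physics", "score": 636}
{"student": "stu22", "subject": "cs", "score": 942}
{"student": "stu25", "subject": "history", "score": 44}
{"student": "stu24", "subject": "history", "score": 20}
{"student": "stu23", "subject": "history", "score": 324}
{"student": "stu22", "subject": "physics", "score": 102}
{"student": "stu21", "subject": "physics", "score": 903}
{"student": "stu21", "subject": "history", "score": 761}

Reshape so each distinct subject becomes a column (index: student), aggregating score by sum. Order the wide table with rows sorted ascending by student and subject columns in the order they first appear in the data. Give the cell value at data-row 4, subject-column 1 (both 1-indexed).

593

With rows sorted ascending by student, row 4 is student=stu24. subject columns in first-appearance order: econ, physics, history, cs; column 1 is econ.
Long rows with student=stu24, subject=econ: 136 + 457 = 593.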